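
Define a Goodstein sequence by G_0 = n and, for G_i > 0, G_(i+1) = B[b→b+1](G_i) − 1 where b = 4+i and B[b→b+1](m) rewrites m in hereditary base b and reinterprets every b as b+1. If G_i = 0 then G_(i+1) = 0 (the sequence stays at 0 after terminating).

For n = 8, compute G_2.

9

base 4: 8 = 2·4; at 5: 2·5 = 10; next = 9
base 5: 9 = 5 + 4; at 6: 6 + 4 = 10; next = 9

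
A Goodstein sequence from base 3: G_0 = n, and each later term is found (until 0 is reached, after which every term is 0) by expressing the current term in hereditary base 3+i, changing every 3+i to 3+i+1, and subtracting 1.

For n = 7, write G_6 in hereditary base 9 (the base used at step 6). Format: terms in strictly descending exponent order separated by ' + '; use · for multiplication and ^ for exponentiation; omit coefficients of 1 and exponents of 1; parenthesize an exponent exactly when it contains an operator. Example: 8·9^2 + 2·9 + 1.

(0) 7|_3 = 2·3 + 1 ↦ 2·4 + 1|_4 = 9 ⇒ 8
(1) 8|_4 = 2·4 ↦ 2·5|_5 = 10 ⇒ 9
(2) 9|_5 = 5 + 4 ↦ 6 + 4|_6 = 10 ⇒ 9
(3) 9|_6 = 6 + 3 ↦ 7 + 3|_7 = 10 ⇒ 9
(4) 9|_7 = 7 + 2 ↦ 8 + 2|_8 = 10 ⇒ 9
(5) 9|_8 = 8 + 1 ↦ 9 + 1|_9 = 10 ⇒ 9
(6) 9|_9 = 9 ↦ 10|_10 = 10 ⇒ 9

9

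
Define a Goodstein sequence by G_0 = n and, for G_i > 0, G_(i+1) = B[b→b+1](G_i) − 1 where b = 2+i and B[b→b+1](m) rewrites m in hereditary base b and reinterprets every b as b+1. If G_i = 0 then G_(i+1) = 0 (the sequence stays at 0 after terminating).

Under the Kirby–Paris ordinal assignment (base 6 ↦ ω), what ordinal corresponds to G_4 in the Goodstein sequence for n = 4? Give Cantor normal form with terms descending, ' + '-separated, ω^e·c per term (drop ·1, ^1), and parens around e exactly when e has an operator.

ω^2·2 + ω + 5

4 —HB2→ 2^2 —bump→ 3^3 = 27 —(−1)→ 26
26 —HB3→ 2·3^2 + 2·3 + 2 —bump→ 2·4^2 + 2·4 + 2 = 42 —(−1)→ 41
41 —HB4→ 2·4^2 + 2·4 + 1 —bump→ 2·5^2 + 2·5 + 1 = 61 —(−1)→ 60
60 —HB5→ 2·5^2 + 2·5 —bump→ 2·6^2 + 2·6 = 84 —(−1)→ 83
83 —HB6→ 2·6^2 + 6 + 5 —bump→ 2·7^2 + 7 + 5 = 110 —(−1)→ 109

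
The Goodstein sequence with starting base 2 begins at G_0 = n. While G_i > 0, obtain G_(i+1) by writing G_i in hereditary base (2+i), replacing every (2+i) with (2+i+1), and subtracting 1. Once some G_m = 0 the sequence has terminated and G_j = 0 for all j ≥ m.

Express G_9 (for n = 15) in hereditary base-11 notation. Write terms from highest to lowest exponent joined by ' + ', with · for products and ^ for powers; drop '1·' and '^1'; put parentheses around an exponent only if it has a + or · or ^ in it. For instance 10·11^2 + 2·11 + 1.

11^(11 + 1) + 7·11^7 + 7·11^6 + 7·11^5 + 7·11^4 + 7·11^3 + 7·11^2 + 7·11 + 4

i=0: 15 = 2^(2 + 1) + 2^2 + 2 + 1 (b=2); 2→3: 3^(3 + 1) + 3^3 + 3 + 1 = 112; 112−1 = 111
i=1: 111 = 3^(3 + 1) + 3^3 + 3 (b=3); 3→4: 4^(4 + 1) + 4^4 + 4 = 1284; 1284−1 = 1283
i=2: 1283 = 4^(4 + 1) + 4^4 + 3 (b=4); 4→5: 5^(5 + 1) + 5^5 + 3 = 18753; 18753−1 = 18752
i=3: 18752 = 5^(5 + 1) + 5^5 + 2 (b=5); 5→6: 6^(6 + 1) + 6^6 + 2 = 326594; 326594−1 = 326593
i=4: 326593 = 6^(6 + 1) + 6^6 + 1 (b=6); 6→7: 7^(7 + 1) + 7^7 + 1 = 6588345; 6588345−1 = 6588344
i=5: 6588344 = 7^(7 + 1) + 7^7 (b=7); 7→8: 8^(8 + 1) + 8^8 = 150994944; 150994944−1 = 150994943
i=6: 150994943 = 8^(8 + 1) + 7·8^7 + 7·8^6 + 7·8^5 + 7·8^4 + 7·8^3 + 7·8^2 + 7·8 + 7 (b=8); 8→9: 9^(9 + 1) + 7·9^7 + 7·9^6 + 7·9^5 + 7·9^4 + 7·9^3 + 7·9^2 + 7·9 + 7 = 3524450281; 3524450281−1 = 3524450280
i=7: 3524450280 = 9^(9 + 1) + 7·9^7 + 7·9^6 + 7·9^5 + 7·9^4 + 7·9^3 + 7·9^2 + 7·9 + 6 (b=9); 9→10: 10^(10 + 1) + 7·10^7 + 7·10^6 + 7·10^5 + 7·10^4 + 7·10^3 + 7·10^2 + 7·10 + 6 = 100077777776; 100077777776−1 = 100077777775
i=8: 100077777775 = 10^(10 + 1) + 7·10^7 + 7·10^6 + 7·10^5 + 7·10^4 + 7·10^3 + 7·10^2 + 7·10 + 5 (b=10); 10→11: 11^(11 + 1) + 7·11^7 + 7·11^6 + 7·11^5 + 7·11^4 + 7·11^3 + 7·11^2 + 7·11 + 5 = 3138578427935; 3138578427935−1 = 3138578427934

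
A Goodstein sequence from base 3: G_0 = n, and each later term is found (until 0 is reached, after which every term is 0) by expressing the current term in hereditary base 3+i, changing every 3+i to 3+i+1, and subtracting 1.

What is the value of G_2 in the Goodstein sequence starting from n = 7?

9

G_0 = 7. HB_3(7) = 2·3 + 1. Bump = 9. G_1 = 8.
G_1 = 8. HB_4(8) = 2·4. Bump = 10. G_2 = 9.
G_2 = 9. HB_5(9) = 5 + 4. Bump = 10. G_3 = 9.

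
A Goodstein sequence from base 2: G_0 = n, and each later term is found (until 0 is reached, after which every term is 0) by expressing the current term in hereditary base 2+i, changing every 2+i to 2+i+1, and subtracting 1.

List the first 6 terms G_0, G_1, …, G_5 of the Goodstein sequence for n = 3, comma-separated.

3, 3, 3, 2, 1, 0

(0) 3|_2 = 2 + 1 ↦ 3 + 1|_3 = 4 ⇒ 3
(1) 3|_3 = 3 ↦ 4|_4 = 4 ⇒ 3
(2) 3|_4 = 3 ↦ 3|_5 = 3 ⇒ 2
(3) 2|_5 = 2 ↦ 2|_6 = 2 ⇒ 1
(4) 1|_6 = 1 ↦ 1|_7 = 1 ⇒ 0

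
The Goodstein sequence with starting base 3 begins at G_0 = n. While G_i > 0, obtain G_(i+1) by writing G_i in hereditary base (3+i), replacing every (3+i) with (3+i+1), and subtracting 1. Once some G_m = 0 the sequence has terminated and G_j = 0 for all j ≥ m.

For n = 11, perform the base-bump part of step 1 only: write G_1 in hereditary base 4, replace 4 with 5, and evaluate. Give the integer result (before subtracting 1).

[0] 11 ≡ 3^2 + 2 (base 3). Lift 4: 18. −1: 17.
[1] 17 ≡ 4^2 + 1 (base 4). Lift 5: 26. −1: 25.

26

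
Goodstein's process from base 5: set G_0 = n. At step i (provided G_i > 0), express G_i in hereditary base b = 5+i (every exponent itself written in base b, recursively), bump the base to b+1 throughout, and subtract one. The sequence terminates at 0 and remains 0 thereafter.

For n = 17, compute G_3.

base 5: 17 = 3·5 + 2; at 6: 3·6 + 2 = 20; next = 19
base 6: 19 = 3·6 + 1; at 7: 3·7 + 1 = 22; next = 21
base 7: 21 = 3·7; at 8: 3·8 = 24; next = 23
base 8: 23 = 2·8 + 7; at 9: 2·9 + 7 = 25; next = 24

23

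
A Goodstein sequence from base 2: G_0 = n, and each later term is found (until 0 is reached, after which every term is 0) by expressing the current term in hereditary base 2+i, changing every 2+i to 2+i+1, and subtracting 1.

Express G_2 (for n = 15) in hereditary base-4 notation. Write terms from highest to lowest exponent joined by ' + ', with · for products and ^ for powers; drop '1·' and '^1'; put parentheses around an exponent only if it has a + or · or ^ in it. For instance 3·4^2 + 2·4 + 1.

i=0: 15 = 2^(2 + 1) + 2^2 + 2 + 1 (b=2); 2→3: 3^(3 + 1) + 3^3 + 3 + 1 = 112; 112−1 = 111
i=1: 111 = 3^(3 + 1) + 3^3 + 3 (b=3); 3→4: 4^(4 + 1) + 4^4 + 4 = 1284; 1284−1 = 1283

4^(4 + 1) + 4^4 + 3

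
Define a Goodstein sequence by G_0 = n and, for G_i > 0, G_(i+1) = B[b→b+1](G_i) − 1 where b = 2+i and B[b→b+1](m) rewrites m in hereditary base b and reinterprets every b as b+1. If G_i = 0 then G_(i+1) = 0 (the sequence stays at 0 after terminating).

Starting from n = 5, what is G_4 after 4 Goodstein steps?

step 0: 5 = 2^2 + 1; sub 3 for 2: 3^3 + 1; = 28; G_1 = 28−1 = 27
step 1: 27 = 3^3; sub 4 for 3: 4^4; = 256; G_2 = 256−1 = 255
step 2: 255 = 3·4^3 + 3·4^2 + 3·4 + 3; sub 5 for 4: 3·5^3 + 3·5^2 + 3·5 + 3; = 468; G_3 = 468−1 = 467
step 3: 467 = 3·5^3 + 3·5^2 + 3·5 + 2; sub 6 for 5: 3·6^3 + 3·6^2 + 3·6 + 2; = 776; G_4 = 776−1 = 775
step 4: 775 = 3·6^3 + 3·6^2 + 3·6 + 1; sub 7 for 6: 3·7^3 + 3·7^2 + 3·7 + 1; = 1198; G_5 = 1198−1 = 1197

775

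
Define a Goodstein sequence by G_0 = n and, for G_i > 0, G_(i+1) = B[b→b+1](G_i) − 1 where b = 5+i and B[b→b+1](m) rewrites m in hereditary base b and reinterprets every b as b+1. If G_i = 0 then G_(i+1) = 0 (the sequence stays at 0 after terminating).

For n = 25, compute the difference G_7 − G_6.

4

base 5: 25 = 5^2; at 6: 6^2 = 36; next = 35
base 6: 35 = 5·6 + 5; at 7: 5·7 + 5 = 40; next = 39
base 7: 39 = 5·7 + 4; at 8: 5·8 + 4 = 44; next = 43
base 8: 43 = 5·8 + 3; at 9: 5·9 + 3 = 48; next = 47
base 9: 47 = 5·9 + 2; at 10: 5·10 + 2 = 52; next = 51
base 10: 51 = 5·10 + 1; at 11: 5·11 + 1 = 56; next = 55
base 11: 55 = 5·11; at 12: 5·12 = 60; next = 59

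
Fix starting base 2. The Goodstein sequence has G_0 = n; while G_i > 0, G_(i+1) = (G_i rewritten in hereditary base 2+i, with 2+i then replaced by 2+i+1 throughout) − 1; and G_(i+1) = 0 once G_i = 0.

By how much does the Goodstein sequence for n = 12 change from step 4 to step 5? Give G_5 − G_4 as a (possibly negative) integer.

G_0 = 12. HB_2(12) = 2^(2 + 1) + 2^2. Bump = 108. G_1 = 107.
G_1 = 107. HB_3(107) = 3^(3 + 1) + 2·3^2 + 2·3 + 2. Bump = 1066. G_2 = 1065.
G_2 = 1065. HB_4(1065) = 4^(4 + 1) + 2·4^2 + 2·4 + 1. Bump = 15686. G_3 = 15685.
G_3 = 15685. HB_5(15685) = 5^(5 + 1) + 2·5^2 + 2·5. Bump = 280020. G_4 = 280019.
G_4 = 280019. HB_6(280019) = 6^(6 + 1) + 2·6^2 + 6 + 5. Bump = 5764911. G_5 = 5764910.

5484891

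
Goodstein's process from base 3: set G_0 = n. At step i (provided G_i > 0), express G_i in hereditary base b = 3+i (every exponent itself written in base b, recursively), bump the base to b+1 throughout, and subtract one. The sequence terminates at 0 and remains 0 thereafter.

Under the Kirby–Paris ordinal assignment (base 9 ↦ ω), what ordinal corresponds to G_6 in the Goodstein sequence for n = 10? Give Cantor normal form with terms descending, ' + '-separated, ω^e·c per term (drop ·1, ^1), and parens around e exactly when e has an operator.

[0] 10 ≡ 3^2 + 1 (base 3). Lift 4: 17. −1: 16.
[1] 16 ≡ 4^2 (base 4). Lift 5: 25. −1: 24.
[2] 24 ≡ 4·5 + 4 (base 5). Lift 6: 28. −1: 27.
[3] 27 ≡ 4·6 + 3 (base 6). Lift 7: 31. −1: 30.
[4] 30 ≡ 4·7 + 2 (base 7). Lift 8: 34. −1: 33.
[5] 33 ≡ 4·8 + 1 (base 8). Lift 9: 37. −1: 36.
[6] 36 ≡ 4·9 (base 9). Lift 10: 40. −1: 39.

ω·4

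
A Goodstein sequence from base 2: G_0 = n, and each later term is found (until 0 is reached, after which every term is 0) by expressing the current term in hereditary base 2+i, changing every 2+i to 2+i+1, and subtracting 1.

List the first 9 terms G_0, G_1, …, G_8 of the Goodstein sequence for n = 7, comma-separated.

base 2: 7 = 2^2 + 2 + 1; at 3: 3^3 + 3 + 1 = 31; next = 30
base 3: 30 = 3^3 + 3; at 4: 4^4 + 4 = 260; next = 259
base 4: 259 = 4^4 + 3; at 5: 5^5 + 3 = 3128; next = 3127
base 5: 3127 = 5^5 + 2; at 6: 6^6 + 2 = 46658; next = 46657
base 6: 46657 = 6^6 + 1; at 7: 7^7 + 1 = 823544; next = 823543
base 7: 823543 = 7^7; at 8: 8^8 = 16777216; next = 16777215
base 8: 16777215 = 7·8^7 + 7·8^6 + 7·8^5 + 7·8^4 + 7·8^3 + 7·8^2 + 7·8 + 7; at 9: 7·9^7 + 7·9^6 + 7·9^5 + 7·9^4 + 7·9^3 + 7·9^2 + 7·9 + 7 = 37665880; next = 37665879
base 9: 37665879 = 7·9^7 + 7·9^6 + 7·9^5 + 7·9^4 + 7·9^3 + 7·9^2 + 7·9 + 6; at 10: 7·10^7 + 7·10^6 + 7·10^5 + 7·10^4 + 7·10^3 + 7·10^2 + 7·10 + 6 = 77777776; next = 77777775

7, 30, 259, 3127, 46657, 823543, 16777215, 37665879, 77777775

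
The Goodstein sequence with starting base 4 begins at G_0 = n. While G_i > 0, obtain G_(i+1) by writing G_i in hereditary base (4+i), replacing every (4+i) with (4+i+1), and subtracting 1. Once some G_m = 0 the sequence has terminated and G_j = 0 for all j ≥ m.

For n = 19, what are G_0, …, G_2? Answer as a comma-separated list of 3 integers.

19, 27, 37

19 —HB4→ 4^2 + 3 —bump→ 5^2 + 3 = 28 —(−1)→ 27
27 —HB5→ 5^2 + 2 —bump→ 6^2 + 2 = 38 —(−1)→ 37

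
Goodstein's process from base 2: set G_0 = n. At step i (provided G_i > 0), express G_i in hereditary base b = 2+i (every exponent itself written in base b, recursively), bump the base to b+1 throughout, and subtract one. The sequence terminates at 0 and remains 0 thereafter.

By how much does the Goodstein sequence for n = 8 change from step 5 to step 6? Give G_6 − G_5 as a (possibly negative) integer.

31907376

(0) 8|_2 = 2^(2 + 1) ↦ 3^(3 + 1)|_3 = 81 ⇒ 80
(1) 80|_3 = 2·3^3 + 2·3^2 + 2·3 + 2 ↦ 2·4^4 + 2·4^2 + 2·4 + 2|_4 = 554 ⇒ 553
(2) 553|_4 = 2·4^4 + 2·4^2 + 2·4 + 1 ↦ 2·5^5 + 2·5^2 + 2·5 + 1|_5 = 6311 ⇒ 6310
(3) 6310|_5 = 2·5^5 + 2·5^2 + 2·5 ↦ 2·6^6 + 2·6^2 + 2·6|_6 = 93396 ⇒ 93395
(4) 93395|_6 = 2·6^6 + 2·6^2 + 6 + 5 ↦ 2·7^7 + 2·7^2 + 7 + 5|_7 = 1647196 ⇒ 1647195
(5) 1647195|_7 = 2·7^7 + 2·7^2 + 7 + 4 ↦ 2·8^8 + 2·8^2 + 8 + 4|_8 = 33554572 ⇒ 33554571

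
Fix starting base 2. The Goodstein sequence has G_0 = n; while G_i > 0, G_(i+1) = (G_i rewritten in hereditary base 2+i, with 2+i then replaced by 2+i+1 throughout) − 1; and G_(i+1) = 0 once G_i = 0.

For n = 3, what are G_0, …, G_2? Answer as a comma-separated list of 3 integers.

3, 3, 3

i=0: 3 = 2 + 1 (b=2); 2→3: 3 + 1 = 4; 4−1 = 3
i=1: 3 = 3 (b=3); 3→4: 4 = 4; 4−1 = 3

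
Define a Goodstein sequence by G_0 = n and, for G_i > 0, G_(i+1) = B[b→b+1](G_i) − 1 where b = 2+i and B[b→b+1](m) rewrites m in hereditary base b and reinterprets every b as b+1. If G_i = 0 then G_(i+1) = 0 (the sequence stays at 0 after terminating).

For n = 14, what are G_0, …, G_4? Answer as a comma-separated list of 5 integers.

14, 110, 1281, 18750, 326591

G_0=14  [base 2] 2^(2 + 1) + 2^2 + 2  →[2↦3]→  3^(3 + 1) + 3^3 + 3 = 111  −1 ⇒ G_1=110
G_1=110  [base 3] 3^(3 + 1) + 3^3 + 2  →[3↦4]→  4^(4 + 1) + 4^4 + 2 = 1282  −1 ⇒ G_2=1281
G_2=1281  [base 4] 4^(4 + 1) + 4^4 + 1  →[4↦5]→  5^(5 + 1) + 5^5 + 1 = 18751  −1 ⇒ G_3=18750
G_3=18750  [base 5] 5^(5 + 1) + 5^5  →[5↦6]→  6^(6 + 1) + 6^6 = 326592  −1 ⇒ G_4=326591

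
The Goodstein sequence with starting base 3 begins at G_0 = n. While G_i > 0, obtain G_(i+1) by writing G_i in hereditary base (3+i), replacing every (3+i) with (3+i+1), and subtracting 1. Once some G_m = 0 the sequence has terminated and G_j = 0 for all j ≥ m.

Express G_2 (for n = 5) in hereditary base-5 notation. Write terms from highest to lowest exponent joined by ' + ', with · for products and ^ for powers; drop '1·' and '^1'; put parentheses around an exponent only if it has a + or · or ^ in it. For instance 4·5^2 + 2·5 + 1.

G_0 = 5. HB_3(5) = 3 + 2. Bump = 6. G_1 = 5.
G_1 = 5. HB_4(5) = 4 + 1. Bump = 6. G_2 = 5.

5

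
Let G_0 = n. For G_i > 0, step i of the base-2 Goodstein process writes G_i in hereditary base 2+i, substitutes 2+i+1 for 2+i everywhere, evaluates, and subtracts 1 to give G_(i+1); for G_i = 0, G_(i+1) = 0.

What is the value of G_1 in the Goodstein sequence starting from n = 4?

base 2: 4 = 2^2; at 3: 3^3 = 27; next = 26
base 3: 26 = 2·3^2 + 2·3 + 2; at 4: 2·4^2 + 2·4 + 2 = 42; next = 41

26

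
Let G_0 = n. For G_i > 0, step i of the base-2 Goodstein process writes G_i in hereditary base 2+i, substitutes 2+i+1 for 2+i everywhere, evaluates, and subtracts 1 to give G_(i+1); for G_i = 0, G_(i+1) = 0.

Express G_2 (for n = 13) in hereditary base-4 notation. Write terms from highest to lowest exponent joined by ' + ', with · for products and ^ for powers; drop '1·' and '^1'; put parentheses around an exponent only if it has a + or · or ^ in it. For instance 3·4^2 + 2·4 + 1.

4^(4 + 1) + 3·4^3 + 3·4^2 + 3·4 + 3

i=0: 13 = 2^(2 + 1) + 2^2 + 1 (b=2); 2→3: 3^(3 + 1) + 3^3 + 1 = 109; 109−1 = 108
i=1: 108 = 3^(3 + 1) + 3^3 (b=3); 3→4: 4^(4 + 1) + 4^4 = 1280; 1280−1 = 1279
i=2: 1279 = 4^(4 + 1) + 3·4^3 + 3·4^2 + 3·4 + 3 (b=4); 4→5: 5^(5 + 1) + 3·5^3 + 3·5^2 + 3·5 + 3 = 16093; 16093−1 = 16092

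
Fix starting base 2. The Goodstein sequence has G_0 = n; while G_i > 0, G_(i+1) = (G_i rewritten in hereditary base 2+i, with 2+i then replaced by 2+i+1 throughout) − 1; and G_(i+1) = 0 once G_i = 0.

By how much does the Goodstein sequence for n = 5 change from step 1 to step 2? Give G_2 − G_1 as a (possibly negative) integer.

base 2: 5 = 2^2 + 1; at 3: 3^3 + 1 = 28; next = 27
base 3: 27 = 3^3; at 4: 4^4 = 256; next = 255

228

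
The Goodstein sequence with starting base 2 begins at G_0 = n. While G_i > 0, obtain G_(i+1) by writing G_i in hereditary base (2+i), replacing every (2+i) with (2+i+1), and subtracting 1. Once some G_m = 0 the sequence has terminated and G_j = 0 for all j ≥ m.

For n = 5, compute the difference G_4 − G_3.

i=0: 5 = 2^2 + 1 (b=2); 2→3: 3^3 + 1 = 28; 28−1 = 27
i=1: 27 = 3^3 (b=3); 3→4: 4^4 = 256; 256−1 = 255
i=2: 255 = 3·4^3 + 3·4^2 + 3·4 + 3 (b=4); 4→5: 3·5^3 + 3·5^2 + 3·5 + 3 = 468; 468−1 = 467
i=3: 467 = 3·5^3 + 3·5^2 + 3·5 + 2 (b=5); 5→6: 3·6^3 + 3·6^2 + 3·6 + 2 = 776; 776−1 = 775

308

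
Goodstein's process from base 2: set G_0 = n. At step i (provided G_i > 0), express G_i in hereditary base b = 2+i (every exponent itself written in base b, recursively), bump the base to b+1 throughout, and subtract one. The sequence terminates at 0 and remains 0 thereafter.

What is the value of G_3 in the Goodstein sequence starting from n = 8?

step 0: 8 = 2^(2 + 1); sub 3 for 2: 3^(3 + 1); = 81; G_1 = 81−1 = 80
step 1: 80 = 2·3^3 + 2·3^2 + 2·3 + 2; sub 4 for 3: 2·4^4 + 2·4^2 + 2·4 + 2; = 554; G_2 = 554−1 = 553
step 2: 553 = 2·4^4 + 2·4^2 + 2·4 + 1; sub 5 for 4: 2·5^5 + 2·5^2 + 2·5 + 1; = 6311; G_3 = 6311−1 = 6310
step 3: 6310 = 2·5^5 + 2·5^2 + 2·5; sub 6 for 5: 2·6^6 + 2·6^2 + 2·6; = 93396; G_4 = 93396−1 = 93395

6310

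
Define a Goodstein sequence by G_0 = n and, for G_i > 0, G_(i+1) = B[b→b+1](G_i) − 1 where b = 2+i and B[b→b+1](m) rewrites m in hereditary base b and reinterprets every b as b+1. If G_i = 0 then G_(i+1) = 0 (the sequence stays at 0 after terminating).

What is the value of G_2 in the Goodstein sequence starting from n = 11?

step 0: 11 = 2^(2 + 1) + 2 + 1; sub 3 for 2: 3^(3 + 1) + 3 + 1; = 85; G_1 = 85−1 = 84
step 1: 84 = 3^(3 + 1) + 3; sub 4 for 3: 4^(4 + 1) + 4; = 1028; G_2 = 1028−1 = 1027
step 2: 1027 = 4^(4 + 1) + 3; sub 5 for 4: 5^(5 + 1) + 3; = 15628; G_3 = 15628−1 = 15627

1027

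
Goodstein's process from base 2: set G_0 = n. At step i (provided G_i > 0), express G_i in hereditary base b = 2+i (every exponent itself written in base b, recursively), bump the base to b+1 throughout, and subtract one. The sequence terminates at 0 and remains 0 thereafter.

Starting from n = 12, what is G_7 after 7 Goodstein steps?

3486784574

[0] 12 ≡ 2^(2 + 1) + 2^2 (base 2). Lift 3: 108. −1: 107.
[1] 107 ≡ 3^(3 + 1) + 2·3^2 + 2·3 + 2 (base 3). Lift 4: 1066. −1: 1065.
[2] 1065 ≡ 4^(4 + 1) + 2·4^2 + 2·4 + 1 (base 4). Lift 5: 15686. −1: 15685.
[3] 15685 ≡ 5^(5 + 1) + 2·5^2 + 2·5 (base 5). Lift 6: 280020. −1: 280019.
[4] 280019 ≡ 6^(6 + 1) + 2·6^2 + 6 + 5 (base 6). Lift 7: 5764911. −1: 5764910.
[5] 5764910 ≡ 7^(7 + 1) + 2·7^2 + 7 + 4 (base 7). Lift 8: 134217868. −1: 134217867.
[6] 134217867 ≡ 8^(8 + 1) + 2·8^2 + 8 + 3 (base 8). Lift 9: 3486784575. −1: 3486784574.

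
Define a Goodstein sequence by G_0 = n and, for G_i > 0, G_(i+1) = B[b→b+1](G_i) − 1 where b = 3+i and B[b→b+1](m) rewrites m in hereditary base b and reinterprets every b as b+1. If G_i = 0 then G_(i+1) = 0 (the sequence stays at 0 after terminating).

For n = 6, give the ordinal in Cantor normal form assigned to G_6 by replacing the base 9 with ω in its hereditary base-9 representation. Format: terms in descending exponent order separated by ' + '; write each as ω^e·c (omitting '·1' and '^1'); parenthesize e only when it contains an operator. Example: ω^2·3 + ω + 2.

6

6 —HB3→ 2·3 —bump→ 2·4 = 8 —(−1)→ 7
7 —HB4→ 4 + 3 —bump→ 5 + 3 = 8 —(−1)→ 7
7 —HB5→ 5 + 2 —bump→ 6 + 2 = 8 —(−1)→ 7
7 —HB6→ 6 + 1 —bump→ 7 + 1 = 8 —(−1)→ 7
7 —HB7→ 7 —bump→ 8 = 8 —(−1)→ 7
7 —HB8→ 7 —bump→ 7 = 7 —(−1)→ 6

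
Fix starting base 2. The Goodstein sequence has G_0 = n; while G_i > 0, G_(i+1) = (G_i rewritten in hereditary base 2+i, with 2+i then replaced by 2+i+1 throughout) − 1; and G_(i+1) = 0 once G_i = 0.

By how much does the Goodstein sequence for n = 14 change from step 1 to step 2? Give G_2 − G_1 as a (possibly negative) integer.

base 2: 14 = 2^(2 + 1) + 2^2 + 2; at 3: 3^(3 + 1) + 3^3 + 3 = 111; next = 110
base 3: 110 = 3^(3 + 1) + 3^3 + 2; at 4: 4^(4 + 1) + 4^4 + 2 = 1282; next = 1281

1171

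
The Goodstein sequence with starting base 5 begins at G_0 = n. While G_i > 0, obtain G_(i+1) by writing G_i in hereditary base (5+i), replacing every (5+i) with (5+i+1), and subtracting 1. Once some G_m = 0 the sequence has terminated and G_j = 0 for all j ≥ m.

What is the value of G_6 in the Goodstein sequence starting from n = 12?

15

[0] 12 ≡ 2·5 + 2 (base 5). Lift 6: 14. −1: 13.
[1] 13 ≡ 2·6 + 1 (base 6). Lift 7: 15. −1: 14.
[2] 14 ≡ 2·7 (base 7). Lift 8: 16. −1: 15.
[3] 15 ≡ 8 + 7 (base 8). Lift 9: 16. −1: 15.
[4] 15 ≡ 9 + 6 (base 9). Lift 10: 16. −1: 15.
[5] 15 ≡ 10 + 5 (base 10). Lift 11: 16. −1: 15.
[6] 15 ≡ 11 + 4 (base 11). Lift 12: 16. −1: 15.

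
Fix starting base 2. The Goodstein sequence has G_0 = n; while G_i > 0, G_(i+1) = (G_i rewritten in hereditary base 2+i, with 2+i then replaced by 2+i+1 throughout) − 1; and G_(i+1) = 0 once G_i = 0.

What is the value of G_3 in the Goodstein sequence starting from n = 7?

(0) 7|_2 = 2^2 + 2 + 1 ↦ 3^3 + 3 + 1|_3 = 31 ⇒ 30
(1) 30|_3 = 3^3 + 3 ↦ 4^4 + 4|_4 = 260 ⇒ 259
(2) 259|_4 = 4^4 + 3 ↦ 5^5 + 3|_5 = 3128 ⇒ 3127

3127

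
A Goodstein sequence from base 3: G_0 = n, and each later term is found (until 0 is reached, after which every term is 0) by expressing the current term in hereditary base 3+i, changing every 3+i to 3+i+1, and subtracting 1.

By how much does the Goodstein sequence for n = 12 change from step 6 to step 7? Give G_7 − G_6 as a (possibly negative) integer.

step 0: 12 = 3^2 + 3; sub 4 for 3: 4^2 + 4; = 20; G_1 = 20−1 = 19
step 1: 19 = 4^2 + 3; sub 5 for 4: 5^2 + 3; = 28; G_2 = 28−1 = 27
step 2: 27 = 5^2 + 2; sub 6 for 5: 6^2 + 2; = 38; G_3 = 38−1 = 37
step 3: 37 = 6^2 + 1; sub 7 for 6: 7^2 + 1; = 50; G_4 = 50−1 = 49
step 4: 49 = 7^2; sub 8 for 7: 8^2; = 64; G_5 = 64−1 = 63
step 5: 63 = 7·8 + 7; sub 9 for 8: 7·9 + 7; = 70; G_6 = 70−1 = 69
step 6: 69 = 7·9 + 6; sub 10 for 9: 7·10 + 6; = 76; G_7 = 76−1 = 75

6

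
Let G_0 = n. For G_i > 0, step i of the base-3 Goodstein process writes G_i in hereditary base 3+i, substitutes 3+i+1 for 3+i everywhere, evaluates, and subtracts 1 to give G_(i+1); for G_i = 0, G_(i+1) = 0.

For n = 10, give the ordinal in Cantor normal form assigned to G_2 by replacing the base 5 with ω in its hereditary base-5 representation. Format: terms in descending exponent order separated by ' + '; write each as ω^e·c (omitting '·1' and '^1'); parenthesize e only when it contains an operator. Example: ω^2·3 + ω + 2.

ω·4 + 4

10 —HB3→ 3^2 + 1 —bump→ 4^2 + 1 = 17 —(−1)→ 16
16 —HB4→ 4^2 —bump→ 5^2 = 25 —(−1)→ 24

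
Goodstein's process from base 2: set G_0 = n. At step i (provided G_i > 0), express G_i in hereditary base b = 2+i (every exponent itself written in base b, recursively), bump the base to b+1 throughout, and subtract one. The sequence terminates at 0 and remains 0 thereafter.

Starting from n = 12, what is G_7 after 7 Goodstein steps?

G_0=12  [base 2] 2^(2 + 1) + 2^2  →[2↦3]→  3^(3 + 1) + 3^3 = 108  −1 ⇒ G_1=107
G_1=107  [base 3] 3^(3 + 1) + 2·3^2 + 2·3 + 2  →[3↦4]→  4^(4 + 1) + 2·4^2 + 2·4 + 2 = 1066  −1 ⇒ G_2=1065
G_2=1065  [base 4] 4^(4 + 1) + 2·4^2 + 2·4 + 1  →[4↦5]→  5^(5 + 1) + 2·5^2 + 2·5 + 1 = 15686  −1 ⇒ G_3=15685
G_3=15685  [base 5] 5^(5 + 1) + 2·5^2 + 2·5  →[5↦6]→  6^(6 + 1) + 2·6^2 + 2·6 = 280020  −1 ⇒ G_4=280019
G_4=280019  [base 6] 6^(6 + 1) + 2·6^2 + 6 + 5  →[6↦7]→  7^(7 + 1) + 2·7^2 + 7 + 5 = 5764911  −1 ⇒ G_5=5764910
G_5=5764910  [base 7] 7^(7 + 1) + 2·7^2 + 7 + 4  →[7↦8]→  8^(8 + 1) + 2·8^2 + 8 + 4 = 134217868  −1 ⇒ G_6=134217867
G_6=134217867  [base 8] 8^(8 + 1) + 2·8^2 + 8 + 3  →[8↦9]→  9^(9 + 1) + 2·9^2 + 9 + 3 = 3486784575  −1 ⇒ G_7=3486784574
G_7=3486784574  [base 9] 9^(9 + 1) + 2·9^2 + 9 + 2  →[9↦10]→  10^(10 + 1) + 2·10^2 + 10 + 2 = 100000000212  −1 ⇒ G_8=100000000211

3486784574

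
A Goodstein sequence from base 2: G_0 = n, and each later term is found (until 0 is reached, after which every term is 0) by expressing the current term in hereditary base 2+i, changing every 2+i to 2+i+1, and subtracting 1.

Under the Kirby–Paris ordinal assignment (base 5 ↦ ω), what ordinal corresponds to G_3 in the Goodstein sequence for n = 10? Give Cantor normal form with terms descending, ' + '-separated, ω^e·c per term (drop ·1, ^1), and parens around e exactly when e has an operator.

G_0=10  [base 2] 2^(2 + 1) + 2  →[2↦3]→  3^(3 + 1) + 3 = 84  −1 ⇒ G_1=83
G_1=83  [base 3] 3^(3 + 1) + 2  →[3↦4]→  4^(4 + 1) + 2 = 1026  −1 ⇒ G_2=1025
G_2=1025  [base 4] 4^(4 + 1) + 1  →[4↦5]→  5^(5 + 1) + 1 = 15626  −1 ⇒ G_3=15625

ω^(ω + 1)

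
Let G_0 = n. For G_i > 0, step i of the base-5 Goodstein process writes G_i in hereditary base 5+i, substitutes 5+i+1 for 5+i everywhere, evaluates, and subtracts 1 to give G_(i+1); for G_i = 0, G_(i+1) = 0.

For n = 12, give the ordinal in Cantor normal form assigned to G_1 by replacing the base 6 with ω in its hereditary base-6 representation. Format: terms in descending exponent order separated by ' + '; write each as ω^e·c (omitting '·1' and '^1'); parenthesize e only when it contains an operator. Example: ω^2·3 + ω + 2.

i=0: 12 = 2·5 + 2 (b=5); 5→6: 2·6 + 2 = 14; 14−1 = 13
i=1: 13 = 2·6 + 1 (b=6); 6→7: 2·7 + 1 = 15; 15−1 = 14

ω·2 + 1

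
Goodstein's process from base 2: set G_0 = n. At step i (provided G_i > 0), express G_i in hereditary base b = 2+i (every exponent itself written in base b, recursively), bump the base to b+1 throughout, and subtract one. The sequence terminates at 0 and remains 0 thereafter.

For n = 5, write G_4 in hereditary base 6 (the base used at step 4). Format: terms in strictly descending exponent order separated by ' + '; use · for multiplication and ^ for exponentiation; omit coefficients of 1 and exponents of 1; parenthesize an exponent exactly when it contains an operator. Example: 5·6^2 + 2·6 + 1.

G_0=5  [base 2] 2^2 + 1  →[2↦3]→  3^3 + 1 = 28  −1 ⇒ G_1=27
G_1=27  [base 3] 3^3  →[3↦4]→  4^4 = 256  −1 ⇒ G_2=255
G_2=255  [base 4] 3·4^3 + 3·4^2 + 3·4 + 3  →[4↦5]→  3·5^3 + 3·5^2 + 3·5 + 3 = 468  −1 ⇒ G_3=467
G_3=467  [base 5] 3·5^3 + 3·5^2 + 3·5 + 2  →[5↦6]→  3·6^3 + 3·6^2 + 3·6 + 2 = 776  −1 ⇒ G_4=775
G_4=775  [base 6] 3·6^3 + 3·6^2 + 3·6 + 1  →[6↦7]→  3·7^3 + 3·7^2 + 3·7 + 1 = 1198  −1 ⇒ G_5=1197

3·6^3 + 3·6^2 + 3·6 + 1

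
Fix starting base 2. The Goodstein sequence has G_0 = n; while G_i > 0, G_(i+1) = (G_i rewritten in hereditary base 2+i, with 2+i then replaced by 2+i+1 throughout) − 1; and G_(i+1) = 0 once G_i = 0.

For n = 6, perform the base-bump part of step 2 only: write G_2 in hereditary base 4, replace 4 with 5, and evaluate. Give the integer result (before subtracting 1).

3126

6 —HB2→ 2^2 + 2 —bump→ 3^3 + 3 = 30 —(−1)→ 29
29 —HB3→ 3^3 + 2 —bump→ 4^4 + 2 = 258 —(−1)→ 257
257 —HB4→ 4^4 + 1 —bump→ 5^5 + 1 = 3126 —(−1)→ 3125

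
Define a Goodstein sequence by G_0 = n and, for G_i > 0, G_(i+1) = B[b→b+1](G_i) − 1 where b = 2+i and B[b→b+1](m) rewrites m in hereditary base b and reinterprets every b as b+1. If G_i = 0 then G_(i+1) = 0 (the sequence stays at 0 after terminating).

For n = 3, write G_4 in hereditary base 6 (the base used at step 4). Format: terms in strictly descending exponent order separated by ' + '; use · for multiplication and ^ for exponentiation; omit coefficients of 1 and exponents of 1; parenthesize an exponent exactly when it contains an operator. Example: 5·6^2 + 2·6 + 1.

1

G_0=3  [base 2] 2 + 1  →[2↦3]→  3 + 1 = 4  −1 ⇒ G_1=3
G_1=3  [base 3] 3  →[3↦4]→  4 = 4  −1 ⇒ G_2=3
G_2=3  [base 4] 3  →[4↦5]→  3 = 3  −1 ⇒ G_3=2
G_3=2  [base 5] 2  →[5↦6]→  2 = 2  −1 ⇒ G_4=1
G_4=1  [base 6] 1  →[6↦7]→  1 = 1  −1 ⇒ G_5=0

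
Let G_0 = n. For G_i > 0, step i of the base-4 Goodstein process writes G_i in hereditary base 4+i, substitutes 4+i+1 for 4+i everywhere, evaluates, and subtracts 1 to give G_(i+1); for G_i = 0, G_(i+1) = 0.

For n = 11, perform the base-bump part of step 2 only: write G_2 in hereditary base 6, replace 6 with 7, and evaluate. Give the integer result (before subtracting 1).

11 —HB4→ 2·4 + 3 —bump→ 2·5 + 3 = 13 —(−1)→ 12
12 —HB5→ 2·5 + 2 —bump→ 2·6 + 2 = 14 —(−1)→ 13
13 —HB6→ 2·6 + 1 —bump→ 2·7 + 1 = 15 —(−1)→ 14

15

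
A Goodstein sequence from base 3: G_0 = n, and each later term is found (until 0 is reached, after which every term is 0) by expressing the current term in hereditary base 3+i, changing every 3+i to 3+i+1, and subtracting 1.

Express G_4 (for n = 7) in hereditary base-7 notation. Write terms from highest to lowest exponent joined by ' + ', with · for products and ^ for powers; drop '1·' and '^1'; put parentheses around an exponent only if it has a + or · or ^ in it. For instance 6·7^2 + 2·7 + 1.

7 + 2

G_0=7  [base 3] 2·3 + 1  →[3↦4]→  2·4 + 1 = 9  −1 ⇒ G_1=8
G_1=8  [base 4] 2·4  →[4↦5]→  2·5 = 10  −1 ⇒ G_2=9
G_2=9  [base 5] 5 + 4  →[5↦6]→  6 + 4 = 10  −1 ⇒ G_3=9
G_3=9  [base 6] 6 + 3  →[6↦7]→  7 + 3 = 10  −1 ⇒ G_4=9
G_4=9  [base 7] 7 + 2  →[7↦8]→  8 + 2 = 10  −1 ⇒ G_5=9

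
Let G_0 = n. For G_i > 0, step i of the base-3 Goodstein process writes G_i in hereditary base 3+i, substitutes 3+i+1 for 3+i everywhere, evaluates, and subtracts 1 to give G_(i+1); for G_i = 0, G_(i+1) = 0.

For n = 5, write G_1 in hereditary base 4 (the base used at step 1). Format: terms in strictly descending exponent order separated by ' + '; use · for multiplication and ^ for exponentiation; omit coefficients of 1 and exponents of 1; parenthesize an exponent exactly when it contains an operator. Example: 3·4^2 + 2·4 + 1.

4 + 1

(0) 5|_3 = 3 + 2 ↦ 4 + 2|_4 = 6 ⇒ 5
(1) 5|_4 = 4 + 1 ↦ 5 + 1|_5 = 6 ⇒ 5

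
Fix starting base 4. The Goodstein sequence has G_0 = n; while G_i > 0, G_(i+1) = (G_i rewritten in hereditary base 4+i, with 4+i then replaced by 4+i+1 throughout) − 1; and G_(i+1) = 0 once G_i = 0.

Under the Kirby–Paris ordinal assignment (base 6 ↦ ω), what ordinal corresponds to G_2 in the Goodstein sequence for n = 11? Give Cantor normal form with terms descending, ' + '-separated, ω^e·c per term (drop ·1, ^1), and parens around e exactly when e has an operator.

ω·2 + 1

i=0: 11 = 2·4 + 3 (b=4); 4→5: 2·5 + 3 = 13; 13−1 = 12
i=1: 12 = 2·5 + 2 (b=5); 5→6: 2·6 + 2 = 14; 14−1 = 13
i=2: 13 = 2·6 + 1 (b=6); 6→7: 2·7 + 1 = 15; 15−1 = 14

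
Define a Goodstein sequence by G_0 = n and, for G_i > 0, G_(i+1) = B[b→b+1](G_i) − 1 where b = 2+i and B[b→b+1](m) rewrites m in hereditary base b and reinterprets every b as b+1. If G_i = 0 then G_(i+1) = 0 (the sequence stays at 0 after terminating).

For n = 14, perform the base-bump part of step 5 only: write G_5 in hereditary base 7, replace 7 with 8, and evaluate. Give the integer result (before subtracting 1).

base 2: 14 = 2^(2 + 1) + 2^2 + 2; at 3: 3^(3 + 1) + 3^3 + 3 = 111; next = 110
base 3: 110 = 3^(3 + 1) + 3^3 + 2; at 4: 4^(4 + 1) + 4^4 + 2 = 1282; next = 1281
base 4: 1281 = 4^(4 + 1) + 4^4 + 1; at 5: 5^(5 + 1) + 5^5 + 1 = 18751; next = 18750
base 5: 18750 = 5^(5 + 1) + 5^5; at 6: 6^(6 + 1) + 6^6 = 326592; next = 326591
base 6: 326591 = 6^(6 + 1) + 5·6^5 + 5·6^4 + 5·6^3 + 5·6^2 + 5·6 + 5; at 7: 7^(7 + 1) + 5·7^5 + 5·7^4 + 5·7^3 + 5·7^2 + 5·7 + 5 = 5862841; next = 5862840
base 7: 5862840 = 7^(7 + 1) + 5·7^5 + 5·7^4 + 5·7^3 + 5·7^2 + 5·7 + 4; at 8: 8^(8 + 1) + 5·8^5 + 5·8^4 + 5·8^3 + 5·8^2 + 5·8 + 4 = 134404972; next = 134404971

134404972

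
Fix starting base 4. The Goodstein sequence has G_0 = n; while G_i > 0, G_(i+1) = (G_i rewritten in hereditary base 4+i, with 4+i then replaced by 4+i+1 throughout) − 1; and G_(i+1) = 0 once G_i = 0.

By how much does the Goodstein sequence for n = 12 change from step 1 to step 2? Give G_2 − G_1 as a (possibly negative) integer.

1

G_0=12  [base 4] 3·4  →[4↦5]→  3·5 = 15  −1 ⇒ G_1=14
G_1=14  [base 5] 2·5 + 4  →[5↦6]→  2·6 + 4 = 16  −1 ⇒ G_2=15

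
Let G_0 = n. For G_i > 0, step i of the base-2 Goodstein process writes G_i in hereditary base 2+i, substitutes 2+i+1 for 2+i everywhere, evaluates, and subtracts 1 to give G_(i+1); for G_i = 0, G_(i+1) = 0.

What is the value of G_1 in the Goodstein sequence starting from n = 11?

84

step 0: 11 = 2^(2 + 1) + 2 + 1; sub 3 for 2: 3^(3 + 1) + 3 + 1; = 85; G_1 = 85−1 = 84
step 1: 84 = 3^(3 + 1) + 3; sub 4 for 3: 4^(4 + 1) + 4; = 1028; G_2 = 1028−1 = 1027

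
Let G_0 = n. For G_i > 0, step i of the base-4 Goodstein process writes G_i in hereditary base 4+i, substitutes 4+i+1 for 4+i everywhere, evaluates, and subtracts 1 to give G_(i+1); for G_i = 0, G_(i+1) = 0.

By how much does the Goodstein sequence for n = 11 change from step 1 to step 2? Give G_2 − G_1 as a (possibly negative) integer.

1

G_0=11  [base 4] 2·4 + 3  →[4↦5]→  2·5 + 3 = 13  −1 ⇒ G_1=12
G_1=12  [base 5] 2·5 + 2  →[5↦6]→  2·6 + 2 = 14  −1 ⇒ G_2=13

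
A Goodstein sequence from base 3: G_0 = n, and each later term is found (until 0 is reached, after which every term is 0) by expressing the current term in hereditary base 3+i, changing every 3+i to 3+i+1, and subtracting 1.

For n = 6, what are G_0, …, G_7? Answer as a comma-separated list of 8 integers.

base 3: 6 = 2·3; at 4: 2·4 = 8; next = 7
base 4: 7 = 4 + 3; at 5: 5 + 3 = 8; next = 7
base 5: 7 = 5 + 2; at 6: 6 + 2 = 8; next = 7
base 6: 7 = 6 + 1; at 7: 7 + 1 = 8; next = 7
base 7: 7 = 7; at 8: 8 = 8; next = 7
base 8: 7 = 7; at 9: 7 = 7; next = 6
base 9: 6 = 6; at 10: 6 = 6; next = 5

6, 7, 7, 7, 7, 7, 6, 5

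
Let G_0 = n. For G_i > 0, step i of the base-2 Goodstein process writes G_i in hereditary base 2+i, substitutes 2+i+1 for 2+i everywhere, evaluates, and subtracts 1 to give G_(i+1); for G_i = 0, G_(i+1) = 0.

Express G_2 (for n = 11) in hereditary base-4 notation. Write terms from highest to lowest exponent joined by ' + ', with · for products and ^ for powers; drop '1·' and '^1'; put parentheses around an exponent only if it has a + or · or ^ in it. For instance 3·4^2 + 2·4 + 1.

11 —HB2→ 2^(2 + 1) + 2 + 1 —bump→ 3^(3 + 1) + 3 + 1 = 85 —(−1)→ 84
84 —HB3→ 3^(3 + 1) + 3 —bump→ 4^(4 + 1) + 4 = 1028 —(−1)→ 1027
1027 —HB4→ 4^(4 + 1) + 3 —bump→ 5^(5 + 1) + 3 = 15628 —(−1)→ 15627

4^(4 + 1) + 3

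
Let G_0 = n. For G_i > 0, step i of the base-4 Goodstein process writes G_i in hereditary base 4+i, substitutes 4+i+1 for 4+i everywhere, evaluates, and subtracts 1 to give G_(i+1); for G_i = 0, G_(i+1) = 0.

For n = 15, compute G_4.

23

base 4: 15 = 3·4 + 3; at 5: 3·5 + 3 = 18; next = 17
base 5: 17 = 3·5 + 2; at 6: 3·6 + 2 = 20; next = 19
base 6: 19 = 3·6 + 1; at 7: 3·7 + 1 = 22; next = 21
base 7: 21 = 3·7; at 8: 3·8 = 24; next = 23
base 8: 23 = 2·8 + 7; at 9: 2·9 + 7 = 25; next = 24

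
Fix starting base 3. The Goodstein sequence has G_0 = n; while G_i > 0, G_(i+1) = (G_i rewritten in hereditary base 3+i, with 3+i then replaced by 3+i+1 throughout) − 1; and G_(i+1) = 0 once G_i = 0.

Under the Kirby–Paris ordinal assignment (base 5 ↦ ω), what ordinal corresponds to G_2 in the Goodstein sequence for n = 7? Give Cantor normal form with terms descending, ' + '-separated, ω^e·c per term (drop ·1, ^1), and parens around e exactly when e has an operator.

[0] 7 ≡ 2·3 + 1 (base 3). Lift 4: 9. −1: 8.
[1] 8 ≡ 2·4 (base 4). Lift 5: 10. −1: 9.
[2] 9 ≡ 5 + 4 (base 5). Lift 6: 10. −1: 9.

ω + 4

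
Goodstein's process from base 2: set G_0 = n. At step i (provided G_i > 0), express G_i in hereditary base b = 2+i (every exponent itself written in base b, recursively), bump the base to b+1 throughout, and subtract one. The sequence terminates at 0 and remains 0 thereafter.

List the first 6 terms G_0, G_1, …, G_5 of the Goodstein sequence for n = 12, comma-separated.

12, 107, 1065, 15685, 280019, 5764910

12 —HB2→ 2^(2 + 1) + 2^2 —bump→ 3^(3 + 1) + 3^3 = 108 —(−1)→ 107
107 —HB3→ 3^(3 + 1) + 2·3^2 + 2·3 + 2 —bump→ 4^(4 + 1) + 2·4^2 + 2·4 + 2 = 1066 —(−1)→ 1065
1065 —HB4→ 4^(4 + 1) + 2·4^2 + 2·4 + 1 —bump→ 5^(5 + 1) + 2·5^2 + 2·5 + 1 = 15686 —(−1)→ 15685
15685 —HB5→ 5^(5 + 1) + 2·5^2 + 2·5 —bump→ 6^(6 + 1) + 2·6^2 + 2·6 = 280020 —(−1)→ 280019
280019 —HB6→ 6^(6 + 1) + 2·6^2 + 6 + 5 —bump→ 7^(7 + 1) + 2·7^2 + 7 + 5 = 5764911 —(−1)→ 5764910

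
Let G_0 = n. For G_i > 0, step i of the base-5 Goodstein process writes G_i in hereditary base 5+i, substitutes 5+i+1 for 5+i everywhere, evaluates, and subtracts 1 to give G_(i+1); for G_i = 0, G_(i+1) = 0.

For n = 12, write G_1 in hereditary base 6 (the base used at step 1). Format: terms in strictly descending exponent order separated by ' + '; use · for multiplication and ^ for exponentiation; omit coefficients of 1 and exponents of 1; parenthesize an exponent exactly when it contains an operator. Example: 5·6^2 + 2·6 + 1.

i=0: 12 = 2·5 + 2 (b=5); 5→6: 2·6 + 2 = 14; 14−1 = 13
i=1: 13 = 2·6 + 1 (b=6); 6→7: 2·7 + 1 = 15; 15−1 = 14

2·6 + 1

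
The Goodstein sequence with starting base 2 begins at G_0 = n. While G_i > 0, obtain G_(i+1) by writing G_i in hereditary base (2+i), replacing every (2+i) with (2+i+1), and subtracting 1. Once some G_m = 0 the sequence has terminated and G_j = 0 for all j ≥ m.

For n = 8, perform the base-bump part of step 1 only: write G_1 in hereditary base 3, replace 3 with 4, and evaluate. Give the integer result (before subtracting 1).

G_0 = 8. HB_2(8) = 2^(2 + 1). Bump = 81. G_1 = 80.
G_1 = 80. HB_3(80) = 2·3^3 + 2·3^2 + 2·3 + 2. Bump = 554. G_2 = 553.

554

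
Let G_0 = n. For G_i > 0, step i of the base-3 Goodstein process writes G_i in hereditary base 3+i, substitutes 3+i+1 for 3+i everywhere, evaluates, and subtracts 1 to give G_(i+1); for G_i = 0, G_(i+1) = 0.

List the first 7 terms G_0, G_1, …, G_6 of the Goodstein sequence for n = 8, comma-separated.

step 0: 8 = 2·3 + 2; sub 4 for 3: 2·4 + 2; = 10; G_1 = 10−1 = 9
step 1: 9 = 2·4 + 1; sub 5 for 4: 2·5 + 1; = 11; G_2 = 11−1 = 10
step 2: 10 = 2·5; sub 6 for 5: 2·6; = 12; G_3 = 12−1 = 11
step 3: 11 = 6 + 5; sub 7 for 6: 7 + 5; = 12; G_4 = 12−1 = 11
step 4: 11 = 7 + 4; sub 8 for 7: 8 + 4; = 12; G_5 = 12−1 = 11
step 5: 11 = 8 + 3; sub 9 for 8: 9 + 3; = 12; G_6 = 12−1 = 11

8, 9, 10, 11, 11, 11, 11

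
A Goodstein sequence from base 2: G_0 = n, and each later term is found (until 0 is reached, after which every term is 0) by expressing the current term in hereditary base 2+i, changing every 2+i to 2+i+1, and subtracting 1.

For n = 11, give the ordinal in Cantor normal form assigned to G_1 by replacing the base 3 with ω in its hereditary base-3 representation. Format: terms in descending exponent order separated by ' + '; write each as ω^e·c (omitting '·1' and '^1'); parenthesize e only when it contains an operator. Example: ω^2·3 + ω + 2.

11 —HB2→ 2^(2 + 1) + 2 + 1 —bump→ 3^(3 + 1) + 3 + 1 = 85 —(−1)→ 84
84 —HB3→ 3^(3 + 1) + 3 —bump→ 4^(4 + 1) + 4 = 1028 —(−1)→ 1027

ω^(ω + 1) + ω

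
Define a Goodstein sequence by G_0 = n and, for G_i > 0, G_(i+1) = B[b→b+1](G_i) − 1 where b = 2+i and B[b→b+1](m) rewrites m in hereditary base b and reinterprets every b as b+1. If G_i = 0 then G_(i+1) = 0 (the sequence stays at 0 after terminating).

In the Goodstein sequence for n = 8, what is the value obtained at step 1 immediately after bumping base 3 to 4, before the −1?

G_0=8  [base 2] 2^(2 + 1)  →[2↦3]→  3^(3 + 1) = 81  −1 ⇒ G_1=80
G_1=80  [base 3] 2·3^3 + 2·3^2 + 2·3 + 2  →[3↦4]→  2·4^4 + 2·4^2 + 2·4 + 2 = 554  −1 ⇒ G_2=553

554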